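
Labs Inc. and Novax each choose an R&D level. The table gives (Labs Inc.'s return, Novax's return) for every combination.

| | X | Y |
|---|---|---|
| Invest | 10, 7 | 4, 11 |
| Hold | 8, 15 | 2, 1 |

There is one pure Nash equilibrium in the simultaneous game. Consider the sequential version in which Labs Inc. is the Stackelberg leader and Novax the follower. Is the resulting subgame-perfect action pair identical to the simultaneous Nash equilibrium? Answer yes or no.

Solve by backward induction (Labs Inc. leads).
- Invest → Novax plays Y (best of 7, 11); Labs Inc. gets 4.
- Hold → Novax plays X (best of 15, 1); Labs Inc. gets 8.
Labs Inc.'s induced payoffs are 4, 8, so Labs Inc. commits to Hold. Subgame-perfect outcome: (Hold, X) with payoffs (8, 15).
Now find the simultaneous Nash equilibrium.
Labs Inc.'s best replies: X→Invest; Y→Invest.
Novax's best replies: Invest→Y; Hold→X.
The unique mutual best reply is (Invest, Y), giving (4, 11).
Sequential outcome (Hold, X) differs from the Nash profile (Invest, Y).

no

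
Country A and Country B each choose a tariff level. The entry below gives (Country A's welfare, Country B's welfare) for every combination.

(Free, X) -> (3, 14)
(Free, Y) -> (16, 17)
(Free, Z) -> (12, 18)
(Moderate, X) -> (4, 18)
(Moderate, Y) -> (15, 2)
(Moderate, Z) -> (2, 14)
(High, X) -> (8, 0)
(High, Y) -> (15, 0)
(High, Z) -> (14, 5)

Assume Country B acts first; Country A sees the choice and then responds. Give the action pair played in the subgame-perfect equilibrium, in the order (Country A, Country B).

Solve by backward induction (Country B leads).
- X: Country A compares 3, 4, 8 and picks High; Country B would get 0.
- Y: Country A compares 16, 15, 15 and picks Free; Country B would get 17.
- Z: Country A compares 12, 2, 14 and picks High; Country B would get 5.
Among 0, 17, 5, the best is 17 at Y. Subgame-perfect outcome: (Free, Y) with payoffs (16, 17).

(Free, Y)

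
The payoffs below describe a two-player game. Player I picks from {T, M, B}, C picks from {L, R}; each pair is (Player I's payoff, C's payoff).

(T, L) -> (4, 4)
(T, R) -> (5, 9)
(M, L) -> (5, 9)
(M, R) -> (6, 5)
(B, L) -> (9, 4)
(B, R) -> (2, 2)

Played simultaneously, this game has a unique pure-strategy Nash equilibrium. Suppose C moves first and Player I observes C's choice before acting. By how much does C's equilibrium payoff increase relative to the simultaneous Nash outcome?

Work backward from Player I's decision.
- L: BR = B, leader payoff 4.
- R: BR = M, leader payoff 5.
Maximizing over 4, 5, C chooses R. Subgame-perfect outcome: (M, R) with payoffs (6, 5).
Now find the simultaneous Nash equilibrium.
Player I's best replies: L→B; R→M.
C's best replies: T→R; M→L; B→L.
Only (B, L) has each player best-responding; Nash payoffs (9, 4).
C's commitment gain: 5 − 4 = 1.

1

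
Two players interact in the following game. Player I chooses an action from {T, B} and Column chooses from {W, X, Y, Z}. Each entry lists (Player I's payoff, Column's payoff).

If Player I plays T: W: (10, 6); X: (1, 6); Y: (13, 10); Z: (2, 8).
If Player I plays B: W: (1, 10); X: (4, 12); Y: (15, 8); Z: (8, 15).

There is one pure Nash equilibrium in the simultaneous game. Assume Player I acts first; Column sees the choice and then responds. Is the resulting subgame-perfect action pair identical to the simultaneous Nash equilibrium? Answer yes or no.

no

Solve by backward induction (Player I leads).
- T → Column plays Y (best of 6, 6, 10, 8); Player I gets 13.
- B → Column plays Z (best of 10, 12, 8, 15); Player I gets 8.
Player I's induced payoffs are 13, 8, so Player I commits to T. Subgame-perfect outcome: (T, Y) with payoffs (13, 10).
Under simultaneous play:
Player I's best replies: W→T; X→B; Y→B; Z→B.
Column's best replies: T→Y; B→Z.
The unique mutual best reply is (B, Z), giving (8, 15).
Sequential outcome (T, Y) differs from the Nash profile (B, Z).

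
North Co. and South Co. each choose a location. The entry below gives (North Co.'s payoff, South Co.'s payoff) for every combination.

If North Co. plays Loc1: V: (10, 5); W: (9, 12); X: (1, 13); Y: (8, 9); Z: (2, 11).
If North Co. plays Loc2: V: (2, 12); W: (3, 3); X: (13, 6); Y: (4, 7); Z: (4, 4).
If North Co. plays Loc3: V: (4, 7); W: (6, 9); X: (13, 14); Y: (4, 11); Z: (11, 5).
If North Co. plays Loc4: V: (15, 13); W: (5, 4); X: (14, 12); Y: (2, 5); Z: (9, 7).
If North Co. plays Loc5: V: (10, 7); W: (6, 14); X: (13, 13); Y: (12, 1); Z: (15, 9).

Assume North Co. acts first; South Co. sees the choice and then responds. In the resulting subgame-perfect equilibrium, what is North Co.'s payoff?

15

Solve by backward induction (North Co. leads).
- Loc1: South Co. compares 5, 12, 13, 9, 11 and picks X; North Co. would get 1.
- Loc2: South Co. compares 12, 3, 6, 7, 4 and picks V; North Co. would get 2.
- Loc3: South Co. compares 7, 9, 14, 11, 5 and picks X; North Co. would get 13.
- Loc4: South Co. compares 13, 4, 12, 5, 7 and picks V; North Co. would get 15.
- Loc5: South Co. compares 7, 14, 13, 1, 9 and picks W; North Co. would get 6.
Among 1, 2, 13, 15, 6, the best is 15 at Loc4. Subgame-perfect outcome: (Loc4, V) with payoffs (15, 13).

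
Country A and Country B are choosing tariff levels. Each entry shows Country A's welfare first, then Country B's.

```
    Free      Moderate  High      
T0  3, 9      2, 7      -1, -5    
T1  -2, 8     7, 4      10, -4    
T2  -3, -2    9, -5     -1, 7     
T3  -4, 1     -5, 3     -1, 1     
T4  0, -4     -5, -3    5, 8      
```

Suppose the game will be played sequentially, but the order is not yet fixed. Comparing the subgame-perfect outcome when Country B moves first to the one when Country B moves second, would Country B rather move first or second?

first

If Country A leads: Country B's best replies are T0→Free, T1→Free, T2→High, T3→Moderate, T4→High; Country A's induced payoffs 3, -2, -1, -5, 5; outcome (T4, High), payoffs (5, 8).
If Country B leads: Country A's best replies are Free→T0, Moderate→T2, High→T1; Country B's induced payoffs 9, -5, -4; outcome (T0, Free), payoffs (3, 9).
Country B gets 9 moving first and 8 moving second, so Country B prefers to move first.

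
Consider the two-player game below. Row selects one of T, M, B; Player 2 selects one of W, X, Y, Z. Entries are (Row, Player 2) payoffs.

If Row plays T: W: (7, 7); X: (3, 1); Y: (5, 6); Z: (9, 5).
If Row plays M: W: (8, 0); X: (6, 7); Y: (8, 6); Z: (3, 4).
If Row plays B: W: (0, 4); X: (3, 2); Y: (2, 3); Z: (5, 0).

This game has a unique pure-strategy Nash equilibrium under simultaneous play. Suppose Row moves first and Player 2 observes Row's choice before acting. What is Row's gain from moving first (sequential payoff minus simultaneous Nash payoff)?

Player 2 best-responds to each possible Row move:
- T: BR = W, leader payoff 7.
- M: BR = X, leader payoff 6.
- B: BR = W, leader payoff 0.
Among 7, 6, 0, the best is 7 at T. Subgame-perfect outcome: (T, W) with payoffs (7, 7).
For the simultaneous game, intersect best replies.
Row's best replies: W→M; X→M; Y→M; Z→T.
Player 2's best replies: T→W; M→X; B→W.
The unique mutual best reply is (M, X), giving (6, 7).
Row's commitment gain: 7 − 6 = 1.

1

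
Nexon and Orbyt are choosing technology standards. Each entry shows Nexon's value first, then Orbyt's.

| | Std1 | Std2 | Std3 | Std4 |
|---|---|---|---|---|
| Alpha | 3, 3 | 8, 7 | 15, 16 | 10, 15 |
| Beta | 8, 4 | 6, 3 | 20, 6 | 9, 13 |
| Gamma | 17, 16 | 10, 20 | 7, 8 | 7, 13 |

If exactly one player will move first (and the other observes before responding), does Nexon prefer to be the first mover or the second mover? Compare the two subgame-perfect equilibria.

If Nexon leads: Orbyt's best replies are Alpha→Std3, Beta→Std4, Gamma→Std2; Nexon's induced payoffs 15, 9, 10; outcome (Alpha, Std3), payoffs (15, 16).
If Orbyt leads: Nexon's best replies are Std1→Gamma, Std2→Gamma, Std3→Beta, Std4→Alpha; Orbyt's induced payoffs 16, 20, 6, 15; outcome (Gamma, Std2), payoffs (10, 20).
Nexon gets 15 moving first and 10 moving second, so Nexon prefers to move first.

first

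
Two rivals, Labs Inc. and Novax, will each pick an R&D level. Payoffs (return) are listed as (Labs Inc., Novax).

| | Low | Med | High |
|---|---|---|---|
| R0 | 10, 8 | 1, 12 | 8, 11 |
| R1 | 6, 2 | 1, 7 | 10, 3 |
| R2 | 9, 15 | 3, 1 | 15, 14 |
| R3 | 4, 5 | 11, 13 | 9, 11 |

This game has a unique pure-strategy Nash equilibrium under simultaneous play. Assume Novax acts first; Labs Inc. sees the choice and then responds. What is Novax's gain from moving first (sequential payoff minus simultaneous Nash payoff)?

Backward induction with Novax moving first.
- Low → Labs Inc. plays R0 (best of 10, 6, 9, 4); Novax gets 8.
- Med → Labs Inc. plays R3 (best of 1, 1, 3, 11); Novax gets 13.
- High → Labs Inc. plays R2 (best of 8, 10, 15, 9); Novax gets 14.
Among 8, 13, 14, the best is 14 at High. Subgame-perfect outcome: (R2, High) with payoffs (15, 14).
For the simultaneous game, intersect best replies.
Labs Inc.'s best replies: Low→R0; Med→R3; High→R2.
Novax's best replies: R0→Med; R1→Med; R2→Low; R3→Med.
Only (R3, Med) has each player best-responding; Nash payoffs (11, 13).
Novax's commitment gain: 14 − 13 = 1.

1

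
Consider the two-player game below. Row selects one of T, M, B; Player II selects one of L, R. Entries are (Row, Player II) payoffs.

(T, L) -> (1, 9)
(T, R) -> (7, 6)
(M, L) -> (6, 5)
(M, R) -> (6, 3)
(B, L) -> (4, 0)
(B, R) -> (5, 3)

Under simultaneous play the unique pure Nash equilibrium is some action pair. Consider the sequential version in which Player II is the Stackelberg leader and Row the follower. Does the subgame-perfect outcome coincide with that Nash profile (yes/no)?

Row best-responds to each possible Player II move:
- L: Row compares 1, 6, 4 and picks M; Player II would get 5.
- R: Row compares 7, 6, 5 and picks T; Player II would get 6.
Among 5, 6, the best is 6 at R. Subgame-perfect outcome: (T, R) with payoffs (7, 6).
For the simultaneous game, intersect best replies.
Row's best replies: L→M; R→T.
Player II's best replies: T→L; M→L; B→R.
Only (M, L) has each player best-responding; Nash payoffs (6, 5).
Sequential outcome (T, R) differs from the Nash profile (M, L).

no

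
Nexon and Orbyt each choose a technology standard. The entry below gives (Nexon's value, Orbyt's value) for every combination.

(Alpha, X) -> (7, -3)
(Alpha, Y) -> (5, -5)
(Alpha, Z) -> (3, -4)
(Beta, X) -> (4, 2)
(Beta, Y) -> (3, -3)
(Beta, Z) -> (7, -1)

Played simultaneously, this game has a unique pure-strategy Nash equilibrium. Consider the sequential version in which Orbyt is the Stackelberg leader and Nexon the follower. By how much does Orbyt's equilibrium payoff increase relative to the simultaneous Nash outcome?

Nexon best-responds to each possible Orbyt move:
- X: Nexon compares 7, 4 and picks Alpha; Orbyt would get -3.
- Y: Nexon compares 5, 3 and picks Alpha; Orbyt would get -5.
- Z: Nexon compares 3, 7 and picks Beta; Orbyt would get -1.
Maximizing over -3, -5, -1, Orbyt chooses Z. Subgame-perfect outcome: (Beta, Z) with payoffs (7, -1).
For the simultaneous game, intersect best replies.
Nexon's best replies: X→Alpha; Y→Alpha; Z→Beta.
Orbyt's best replies: Alpha→X; Beta→X.
Only (Alpha, X) has each player best-responding; Nash payoffs (7, -3).
Orbyt's commitment gain: -1 − -3 = 2.

2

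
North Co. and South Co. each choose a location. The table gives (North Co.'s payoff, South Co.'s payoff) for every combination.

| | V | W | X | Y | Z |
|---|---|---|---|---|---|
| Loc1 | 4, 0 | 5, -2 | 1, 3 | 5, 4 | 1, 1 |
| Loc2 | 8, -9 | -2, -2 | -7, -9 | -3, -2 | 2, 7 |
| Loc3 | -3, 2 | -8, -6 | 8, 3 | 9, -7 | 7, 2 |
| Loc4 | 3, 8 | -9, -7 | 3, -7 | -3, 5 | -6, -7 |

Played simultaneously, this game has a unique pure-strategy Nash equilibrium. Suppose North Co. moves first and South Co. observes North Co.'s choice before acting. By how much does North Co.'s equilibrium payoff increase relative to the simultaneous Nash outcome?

0

Work backward from South Co.'s decision.
- Loc1: South Co. compares 0, -2, 3, 4, 1 and picks Y; North Co. would get 5.
- Loc2: South Co. compares -9, -2, -9, -2, 7 and picks Z; North Co. would get 2.
- Loc3: South Co. compares 2, -6, 3, -7, 2 and picks X; North Co. would get 8.
- Loc4: South Co. compares 8, -7, -7, 5, -7 and picks V; North Co. would get 3.
North Co.'s induced payoffs are 5, 2, 8, 3, so North Co. commits to Loc3. Subgame-perfect outcome: (Loc3, X) with payoffs (8, 3).
For the simultaneous game, intersect best replies.
North Co.'s best replies: V→Loc2; W→Loc1; X→Loc3; Y→Loc3; Z→Loc3.
South Co.'s best replies: Loc1→Y; Loc2→Z; Loc3→X; Loc4→V.
The unique mutual best reply is (Loc3, X), giving (8, 3).
North Co.'s commitment gain: 8 − 8 = 0.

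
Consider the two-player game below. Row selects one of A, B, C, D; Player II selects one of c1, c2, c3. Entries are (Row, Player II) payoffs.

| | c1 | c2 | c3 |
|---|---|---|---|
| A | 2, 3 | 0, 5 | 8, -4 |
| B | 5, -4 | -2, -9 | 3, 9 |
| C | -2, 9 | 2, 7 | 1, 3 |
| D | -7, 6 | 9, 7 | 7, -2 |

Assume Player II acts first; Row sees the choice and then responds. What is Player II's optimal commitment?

Row best-responds to each possible Player II move:
- c1: BR = B, leader payoff -4.
- c2: BR = D, leader payoff 7.
- c3: BR = A, leader payoff -4.
Maximizing over -4, 7, -4, Player II chooses c2. Subgame-perfect outcome: (D, c2) with payoffs (9, 7).

c2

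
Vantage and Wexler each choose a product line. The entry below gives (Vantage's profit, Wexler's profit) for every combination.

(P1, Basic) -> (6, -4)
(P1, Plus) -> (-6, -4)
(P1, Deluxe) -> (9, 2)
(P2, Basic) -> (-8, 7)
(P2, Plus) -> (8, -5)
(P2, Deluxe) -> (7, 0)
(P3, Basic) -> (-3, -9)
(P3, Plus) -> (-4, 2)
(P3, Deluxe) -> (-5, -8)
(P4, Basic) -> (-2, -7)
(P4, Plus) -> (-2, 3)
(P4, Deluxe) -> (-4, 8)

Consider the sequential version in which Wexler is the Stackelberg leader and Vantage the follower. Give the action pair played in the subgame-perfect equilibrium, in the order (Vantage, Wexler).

(P1, Deluxe)

Work backward from Vantage's decision.
- Basic → Vantage plays P1 (best of 6, -8, -3, -2); Wexler gets -4.
- Plus → Vantage plays P2 (best of -6, 8, -4, -2); Wexler gets -5.
- Deluxe → Vantage plays P1 (best of 9, 7, -5, -4); Wexler gets 2.
Wexler's induced payoffs are -4, -5, 2, so Wexler commits to Deluxe. Subgame-perfect outcome: (P1, Deluxe) with payoffs (9, 2).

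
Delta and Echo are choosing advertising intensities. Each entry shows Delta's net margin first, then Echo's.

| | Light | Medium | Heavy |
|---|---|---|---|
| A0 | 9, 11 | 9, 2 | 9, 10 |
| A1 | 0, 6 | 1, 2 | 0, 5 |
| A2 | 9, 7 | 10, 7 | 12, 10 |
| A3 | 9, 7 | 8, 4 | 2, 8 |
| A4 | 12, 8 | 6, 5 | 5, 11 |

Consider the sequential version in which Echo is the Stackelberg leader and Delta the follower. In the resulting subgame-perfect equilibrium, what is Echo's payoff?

Solve by backward induction (Echo leads).
- Light: BR = A4, leader payoff 8.
- Medium: BR = A2, leader payoff 7.
- Heavy: BR = A2, leader payoff 10.
Maximizing over 8, 7, 10, Echo chooses Heavy. Subgame-perfect outcome: (A2, Heavy) with payoffs (12, 10).

10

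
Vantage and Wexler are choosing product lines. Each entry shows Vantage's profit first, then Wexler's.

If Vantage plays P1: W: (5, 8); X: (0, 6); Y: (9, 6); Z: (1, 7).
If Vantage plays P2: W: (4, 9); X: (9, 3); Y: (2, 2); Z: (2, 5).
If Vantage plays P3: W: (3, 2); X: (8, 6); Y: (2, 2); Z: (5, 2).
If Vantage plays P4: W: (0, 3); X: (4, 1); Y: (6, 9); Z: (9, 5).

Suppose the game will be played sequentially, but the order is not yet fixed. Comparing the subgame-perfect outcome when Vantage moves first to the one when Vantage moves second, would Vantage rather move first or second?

first

If Vantage leads: Wexler's best replies are P1→W, P2→W, P3→X, P4→Y; Vantage's induced payoffs 5, 4, 8, 6; outcome (P3, X), payoffs (8, 6).
If Wexler leads: Vantage's best replies are W→P1, X→P2, Y→P1, Z→P4; Wexler's induced payoffs 8, 3, 6, 5; outcome (P1, W), payoffs (5, 8).
Vantage gets 8 moving first and 5 moving second, so Vantage prefers to move first.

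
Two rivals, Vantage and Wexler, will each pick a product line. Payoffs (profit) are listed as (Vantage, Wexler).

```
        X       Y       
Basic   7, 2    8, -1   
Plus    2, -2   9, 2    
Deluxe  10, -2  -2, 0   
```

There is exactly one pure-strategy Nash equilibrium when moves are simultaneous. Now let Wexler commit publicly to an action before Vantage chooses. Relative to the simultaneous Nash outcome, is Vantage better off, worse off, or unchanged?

Vantage best-responds to each possible Wexler move:
- X: BR = Deluxe, leader payoff -2.
- Y: BR = Plus, leader payoff 2.
Among -2, 2, the best is 2 at Y. Subgame-perfect outcome: (Plus, Y) with payoffs (9, 2).
Under simultaneous play:
Vantage's best replies: X→Deluxe; Y→Plus.
Wexler's best replies: Basic→X; Plus→Y; Deluxe→Y.
The unique mutual best reply is (Plus, Y), giving (9, 2).
Vantage earns 9 sequentially versus 9 at the Nash outcome: unchanged.

unchanged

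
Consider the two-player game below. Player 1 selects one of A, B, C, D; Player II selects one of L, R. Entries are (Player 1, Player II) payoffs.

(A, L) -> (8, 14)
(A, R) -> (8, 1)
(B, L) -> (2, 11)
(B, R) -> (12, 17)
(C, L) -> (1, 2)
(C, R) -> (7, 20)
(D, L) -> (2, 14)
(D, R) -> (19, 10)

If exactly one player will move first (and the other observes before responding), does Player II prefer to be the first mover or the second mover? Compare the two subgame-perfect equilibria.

second

If Player 1 leads: Player II's best replies are A→L, B→R, C→R, D→L; Player 1's induced payoffs 8, 12, 7, 2; outcome (B, R), payoffs (12, 17).
If Player II leads: Player 1's best replies are L→A, R→D; Player II's induced payoffs 14, 10; outcome (A, L), payoffs (8, 14).
Player II gets 14 moving first and 17 moving second, so Player II prefers to move second.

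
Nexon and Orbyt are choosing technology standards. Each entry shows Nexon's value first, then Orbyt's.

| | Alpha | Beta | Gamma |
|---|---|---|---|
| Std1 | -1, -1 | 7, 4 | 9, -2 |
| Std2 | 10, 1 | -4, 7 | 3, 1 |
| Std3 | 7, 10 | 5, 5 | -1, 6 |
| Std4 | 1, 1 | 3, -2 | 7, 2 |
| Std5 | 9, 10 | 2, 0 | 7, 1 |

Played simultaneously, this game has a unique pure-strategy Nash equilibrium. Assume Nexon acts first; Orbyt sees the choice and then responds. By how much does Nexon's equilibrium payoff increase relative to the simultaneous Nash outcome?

Backward induction with Nexon moving first.
- Std1: BR = Beta, leader payoff 7.
- Std2: BR = Beta, leader payoff -4.
- Std3: BR = Alpha, leader payoff 7.
- Std4: BR = Gamma, leader payoff 7.
- Std5: BR = Alpha, leader payoff 9.
Among 7, -4, 7, 7, 9, the best is 9 at Std5. Subgame-perfect outcome: (Std5, Alpha) with payoffs (9, 10).
For the simultaneous game, intersect best replies.
Nexon's best replies: Alpha→Std2; Beta→Std1; Gamma→Std1.
Orbyt's best replies: Std1→Beta; Std2→Beta; Std3→Alpha; Std4→Gamma; Std5→Alpha.
The unique mutual best reply is (Std1, Beta), giving (7, 4).
Nexon's commitment gain: 9 − 7 = 2.

2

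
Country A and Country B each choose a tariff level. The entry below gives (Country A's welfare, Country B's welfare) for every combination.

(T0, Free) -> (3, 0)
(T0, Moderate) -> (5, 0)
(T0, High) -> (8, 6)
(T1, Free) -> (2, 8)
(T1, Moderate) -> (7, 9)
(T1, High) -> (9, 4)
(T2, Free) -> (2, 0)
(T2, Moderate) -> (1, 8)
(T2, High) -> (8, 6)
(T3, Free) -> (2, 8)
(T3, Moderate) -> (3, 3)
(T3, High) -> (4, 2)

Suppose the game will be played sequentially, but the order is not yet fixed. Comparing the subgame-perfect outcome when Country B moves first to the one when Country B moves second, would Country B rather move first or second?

If Country A leads: Country B's best replies are T0→High, T1→Moderate, T2→Moderate, T3→Free; Country A's induced payoffs 8, 7, 1, 2; outcome (T0, High), payoffs (8, 6).
If Country B leads: Country A's best replies are Free→T0, Moderate→T1, High→T1; Country B's induced payoffs 0, 9, 4; outcome (T1, Moderate), payoffs (7, 9).
Country B gets 9 moving first and 6 moving second, so Country B prefers to move first.

first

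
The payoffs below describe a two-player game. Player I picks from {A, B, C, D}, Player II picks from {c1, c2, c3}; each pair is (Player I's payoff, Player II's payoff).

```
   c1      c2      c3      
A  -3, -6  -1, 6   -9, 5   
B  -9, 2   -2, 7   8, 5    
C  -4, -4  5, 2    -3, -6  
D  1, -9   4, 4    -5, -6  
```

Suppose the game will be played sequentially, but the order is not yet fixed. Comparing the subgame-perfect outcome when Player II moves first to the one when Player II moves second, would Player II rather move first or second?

If Player I leads: Player II's best replies are A→c2, B→c2, C→c2, D→c2; Player I's induced payoffs -1, -2, 5, 4; outcome (C, c2), payoffs (5, 2).
If Player II leads: Player I's best replies are c1→D, c2→C, c3→B; Player II's induced payoffs -9, 2, 5; outcome (B, c3), payoffs (8, 5).
Player II gets 5 moving first and 2 moving second, so Player II prefers to move first.

first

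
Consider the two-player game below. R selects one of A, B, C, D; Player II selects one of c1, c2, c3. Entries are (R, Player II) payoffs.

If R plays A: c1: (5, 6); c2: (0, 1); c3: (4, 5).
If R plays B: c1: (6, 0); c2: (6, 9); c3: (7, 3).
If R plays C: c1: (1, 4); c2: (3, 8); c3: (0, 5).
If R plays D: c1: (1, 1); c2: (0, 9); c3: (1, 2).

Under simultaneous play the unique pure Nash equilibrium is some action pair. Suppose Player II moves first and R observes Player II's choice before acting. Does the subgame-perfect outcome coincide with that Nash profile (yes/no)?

yes

Backward induction with Player II moving first.
- c1: R compares 5, 6, 1, 1 and picks B; Player II would get 0.
- c2: R compares 0, 6, 3, 0 and picks B; Player II would get 9.
- c3: R compares 4, 7, 0, 1 and picks B; Player II would get 3.
Maximizing over 0, 9, 3, Player II chooses c2. Subgame-perfect outcome: (B, c2) with payoffs (6, 9).
For the simultaneous game, intersect best replies.
R's best replies: c1→B; c2→B; c3→B.
Player II's best replies: A→c1; B→c2; C→c2; D→c2.
The unique mutual best reply is (B, c2), giving (6, 9).
Sequential outcome (B, c2) coincides with the Nash profile (B, c2).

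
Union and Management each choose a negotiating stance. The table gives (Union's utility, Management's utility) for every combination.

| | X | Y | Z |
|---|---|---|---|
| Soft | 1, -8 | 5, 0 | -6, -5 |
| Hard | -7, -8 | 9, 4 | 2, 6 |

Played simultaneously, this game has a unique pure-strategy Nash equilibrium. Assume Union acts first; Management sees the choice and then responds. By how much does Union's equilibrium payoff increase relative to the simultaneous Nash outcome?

3

Work backward from Management's decision.
- Soft → Management plays Y (best of -8, 0, -5); Union gets 5.
- Hard → Management plays Z (best of -8, 4, 6); Union gets 2.
Union's induced payoffs are 5, 2, so Union commits to Soft. Subgame-perfect outcome: (Soft, Y) with payoffs (5, 0).
For the simultaneous game, intersect best replies.
Union's best replies: X→Soft; Y→Hard; Z→Hard.
Management's best replies: Soft→Y; Hard→Z.
The unique mutual best reply is (Hard, Z), giving (2, 6).
Union's commitment gain: 5 − 2 = 3.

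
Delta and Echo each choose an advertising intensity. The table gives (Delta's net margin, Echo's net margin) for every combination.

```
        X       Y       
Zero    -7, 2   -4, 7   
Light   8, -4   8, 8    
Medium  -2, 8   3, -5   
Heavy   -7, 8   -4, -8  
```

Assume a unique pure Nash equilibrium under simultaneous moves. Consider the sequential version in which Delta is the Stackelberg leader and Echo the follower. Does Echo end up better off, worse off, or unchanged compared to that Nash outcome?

unchanged

Work backward from Echo's decision.
- Zero: Echo compares 2, 7 and picks Y; Delta would get -4.
- Light: Echo compares -4, 8 and picks Y; Delta would get 8.
- Medium: Echo compares 8, -5 and picks X; Delta would get -2.
- Heavy: Echo compares 8, -8 and picks X; Delta would get -7.
Maximizing over -4, 8, -2, -7, Delta chooses Light. Subgame-perfect outcome: (Light, Y) with payoffs (8, 8).
For the simultaneous game, intersect best replies.
Delta's best replies: X→Light; Y→Light.
Echo's best replies: Zero→Y; Light→Y; Medium→X; Heavy→X.
The unique mutual best reply is (Light, Y), giving (8, 8).
Echo earns 8 sequentially versus 8 at the Nash outcome: unchanged.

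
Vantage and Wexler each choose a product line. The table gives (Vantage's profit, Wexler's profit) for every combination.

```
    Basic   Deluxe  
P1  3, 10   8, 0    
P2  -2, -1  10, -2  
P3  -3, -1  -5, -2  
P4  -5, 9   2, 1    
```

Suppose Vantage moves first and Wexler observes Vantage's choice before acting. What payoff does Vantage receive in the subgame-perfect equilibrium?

3

Work backward from Wexler's decision.
- P1: Wexler compares 10, 0 and picks Basic; Vantage would get 3.
- P2: Wexler compares -1, -2 and picks Basic; Vantage would get -2.
- P3: Wexler compares -1, -2 and picks Basic; Vantage would get -3.
- P4: Wexler compares 9, 1 and picks Basic; Vantage would get -5.
Among 3, -2, -3, -5, the best is 3 at P1. Subgame-perfect outcome: (P1, Basic) with payoffs (3, 10).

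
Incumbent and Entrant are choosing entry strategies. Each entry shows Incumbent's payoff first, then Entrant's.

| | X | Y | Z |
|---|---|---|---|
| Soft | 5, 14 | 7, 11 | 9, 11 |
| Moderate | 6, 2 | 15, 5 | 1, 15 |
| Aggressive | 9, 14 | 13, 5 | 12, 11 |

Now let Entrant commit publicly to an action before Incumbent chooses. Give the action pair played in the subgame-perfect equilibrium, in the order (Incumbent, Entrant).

Incumbent best-responds to each possible Entrant move:
- X → Incumbent plays Aggressive (best of 5, 6, 9); Entrant gets 14.
- Y → Incumbent plays Moderate (best of 7, 15, 13); Entrant gets 5.
- Z → Incumbent plays Aggressive (best of 9, 1, 12); Entrant gets 11.
Among 14, 5, 11, the best is 14 at X. Subgame-perfect outcome: (Aggressive, X) with payoffs (9, 14).

(Aggressive, X)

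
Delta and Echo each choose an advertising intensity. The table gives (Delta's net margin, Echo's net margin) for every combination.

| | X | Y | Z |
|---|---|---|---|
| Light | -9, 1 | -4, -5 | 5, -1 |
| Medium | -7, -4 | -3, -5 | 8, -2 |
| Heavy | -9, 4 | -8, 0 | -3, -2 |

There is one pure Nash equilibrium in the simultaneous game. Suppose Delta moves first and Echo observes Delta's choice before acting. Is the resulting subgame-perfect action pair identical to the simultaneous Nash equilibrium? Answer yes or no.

Solve by backward induction (Delta leads).
- Light → Echo plays X (best of 1, -5, -1); Delta gets -9.
- Medium → Echo plays Z (best of -4, -5, -2); Delta gets 8.
- Heavy → Echo plays X (best of 4, 0, -2); Delta gets -9.
Maximizing over -9, 8, -9, Delta chooses Medium. Subgame-perfect outcome: (Medium, Z) with payoffs (8, -2).
Now find the simultaneous Nash equilibrium.
Delta's best replies: X→Medium; Y→Medium; Z→Medium.
Echo's best replies: Light→X; Medium→Z; Heavy→X.
Only (Medium, Z) has each player best-responding; Nash payoffs (8, -2).
Sequential outcome (Medium, Z) coincides with the Nash profile (Medium, Z).

yes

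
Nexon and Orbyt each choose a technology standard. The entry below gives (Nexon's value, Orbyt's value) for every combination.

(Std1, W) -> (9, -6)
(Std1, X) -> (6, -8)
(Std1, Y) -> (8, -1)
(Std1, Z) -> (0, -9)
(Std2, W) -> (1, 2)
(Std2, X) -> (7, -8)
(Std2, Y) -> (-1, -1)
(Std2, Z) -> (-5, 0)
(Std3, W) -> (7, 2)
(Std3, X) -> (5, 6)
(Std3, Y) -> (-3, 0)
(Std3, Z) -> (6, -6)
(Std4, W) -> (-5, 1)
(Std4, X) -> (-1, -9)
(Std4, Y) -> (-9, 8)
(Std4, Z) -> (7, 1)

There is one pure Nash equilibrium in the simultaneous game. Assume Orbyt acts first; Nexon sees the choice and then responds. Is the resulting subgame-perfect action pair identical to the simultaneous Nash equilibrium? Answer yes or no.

Solve by backward induction (Orbyt leads).
- W: Nexon compares 9, 1, 7, -5 and picks Std1; Orbyt would get -6.
- X: Nexon compares 6, 7, 5, -1 and picks Std2; Orbyt would get -8.
- Y: Nexon compares 8, -1, -3, -9 and picks Std1; Orbyt would get -1.
- Z: Nexon compares 0, -5, 6, 7 and picks Std4; Orbyt would get 1.
Maximizing over -6, -8, -1, 1, Orbyt chooses Z. Subgame-perfect outcome: (Std4, Z) with payoffs (7, 1).
Under simultaneous play:
Nexon's best replies: W→Std1; X→Std2; Y→Std1; Z→Std4.
Orbyt's best replies: Std1→Y; Std2→W; Std3→X; Std4→Y.
The unique mutual best reply is (Std1, Y), giving (8, -1).
Sequential outcome (Std4, Z) differs from the Nash profile (Std1, Y).

no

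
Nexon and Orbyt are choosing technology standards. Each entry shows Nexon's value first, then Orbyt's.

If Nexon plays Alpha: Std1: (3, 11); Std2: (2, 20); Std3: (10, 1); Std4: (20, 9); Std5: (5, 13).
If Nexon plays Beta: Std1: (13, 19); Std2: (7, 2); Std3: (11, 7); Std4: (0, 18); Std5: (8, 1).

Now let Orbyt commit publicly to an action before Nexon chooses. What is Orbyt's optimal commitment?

Std1

Solve by backward induction (Orbyt leads).
- Std1: BR = Beta, leader payoff 19.
- Std2: BR = Beta, leader payoff 2.
- Std3: BR = Beta, leader payoff 7.
- Std4: BR = Alpha, leader payoff 9.
- Std5: BR = Beta, leader payoff 1.
Among 19, 2, 7, 9, 1, the best is 19 at Std1. Subgame-perfect outcome: (Beta, Std1) with payoffs (13, 19).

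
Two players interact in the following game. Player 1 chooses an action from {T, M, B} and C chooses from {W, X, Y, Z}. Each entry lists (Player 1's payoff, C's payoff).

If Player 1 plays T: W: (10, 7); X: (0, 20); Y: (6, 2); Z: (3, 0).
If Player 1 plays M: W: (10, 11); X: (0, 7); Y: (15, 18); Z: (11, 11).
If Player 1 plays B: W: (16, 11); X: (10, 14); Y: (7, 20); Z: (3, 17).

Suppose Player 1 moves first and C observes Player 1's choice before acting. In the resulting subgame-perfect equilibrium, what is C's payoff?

18

Work backward from C's decision.
- T → C plays X (best of 7, 20, 2, 0); Player 1 gets 0.
- M → C plays Y (best of 11, 7, 18, 11); Player 1 gets 15.
- B → C plays Y (best of 11, 14, 20, 17); Player 1 gets 7.
Player 1's induced payoffs are 0, 15, 7, so Player 1 commits to M. Subgame-perfect outcome: (M, Y) with payoffs (15, 18).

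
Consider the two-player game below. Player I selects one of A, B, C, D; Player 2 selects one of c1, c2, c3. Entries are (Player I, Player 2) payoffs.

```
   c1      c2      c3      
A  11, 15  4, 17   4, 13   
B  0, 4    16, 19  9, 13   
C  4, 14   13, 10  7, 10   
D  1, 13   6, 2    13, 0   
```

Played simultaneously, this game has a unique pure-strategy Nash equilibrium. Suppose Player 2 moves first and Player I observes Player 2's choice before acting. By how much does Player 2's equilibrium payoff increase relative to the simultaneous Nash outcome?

Backward induction with Player 2 moving first.
- c1: BR = A, leader payoff 15.
- c2: BR = B, leader payoff 19.
- c3: BR = D, leader payoff 0.
Maximizing over 15, 19, 0, Player 2 chooses c2. Subgame-perfect outcome: (B, c2) with payoffs (16, 19).
Now find the simultaneous Nash equilibrium.
Player I's best replies: c1→A; c2→B; c3→D.
Player 2's best replies: A→c2; B→c2; C→c1; D→c1.
The unique mutual best reply is (B, c2), giving (16, 19).
Player 2's commitment gain: 19 − 19 = 0.

0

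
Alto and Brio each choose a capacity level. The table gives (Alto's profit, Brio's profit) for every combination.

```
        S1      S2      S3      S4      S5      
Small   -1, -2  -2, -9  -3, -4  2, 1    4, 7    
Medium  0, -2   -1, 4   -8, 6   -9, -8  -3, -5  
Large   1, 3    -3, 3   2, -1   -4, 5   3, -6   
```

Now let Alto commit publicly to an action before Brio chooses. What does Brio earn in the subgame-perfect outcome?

7

Work backward from Brio's decision.
- Small: BR = S5, leader payoff 4.
- Medium: BR = S3, leader payoff -8.
- Large: BR = S4, leader payoff -4.
Among 4, -8, -4, the best is 4 at Small. Subgame-perfect outcome: (Small, S5) with payoffs (4, 7).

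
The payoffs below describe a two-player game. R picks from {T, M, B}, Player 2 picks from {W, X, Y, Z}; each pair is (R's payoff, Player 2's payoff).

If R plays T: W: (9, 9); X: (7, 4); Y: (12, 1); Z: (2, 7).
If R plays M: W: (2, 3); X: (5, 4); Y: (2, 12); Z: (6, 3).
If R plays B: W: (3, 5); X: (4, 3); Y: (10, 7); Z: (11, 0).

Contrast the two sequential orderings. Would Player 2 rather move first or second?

If R leads: Player 2's best replies are T→W, M→Y, B→Y; R's induced payoffs 9, 2, 10; outcome (B, Y), payoffs (10, 7).
If Player 2 leads: R's best replies are W→T, X→T, Y→T, Z→B; Player 2's induced payoffs 9, 4, 1, 0; outcome (T, W), payoffs (9, 9).
Player 2 gets 9 moving first and 7 moving second, so Player 2 prefers to move first.

first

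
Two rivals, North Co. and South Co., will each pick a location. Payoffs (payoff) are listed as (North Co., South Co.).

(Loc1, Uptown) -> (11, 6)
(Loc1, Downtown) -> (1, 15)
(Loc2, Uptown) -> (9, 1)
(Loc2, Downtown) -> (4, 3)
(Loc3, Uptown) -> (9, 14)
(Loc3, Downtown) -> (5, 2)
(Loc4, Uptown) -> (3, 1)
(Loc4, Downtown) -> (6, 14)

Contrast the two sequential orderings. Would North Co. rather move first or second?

first

If North Co. leads: South Co.'s best replies are Loc1→Downtown, Loc2→Downtown, Loc3→Uptown, Loc4→Downtown; North Co.'s induced payoffs 1, 4, 9, 6; outcome (Loc3, Uptown), payoffs (9, 14).
If South Co. leads: North Co.'s best replies are Uptown→Loc1, Downtown→Loc4; South Co.'s induced payoffs 6, 14; outcome (Loc4, Downtown), payoffs (6, 14).
North Co. gets 9 moving first and 6 moving second, so North Co. prefers to move first.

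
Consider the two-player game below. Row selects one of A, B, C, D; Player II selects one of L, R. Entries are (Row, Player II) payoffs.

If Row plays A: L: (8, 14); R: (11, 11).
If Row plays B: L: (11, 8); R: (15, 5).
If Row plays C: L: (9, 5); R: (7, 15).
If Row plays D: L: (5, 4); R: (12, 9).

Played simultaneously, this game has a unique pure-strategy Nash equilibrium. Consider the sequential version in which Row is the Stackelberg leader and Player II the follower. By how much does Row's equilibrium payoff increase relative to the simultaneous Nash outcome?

Player II best-responds to each possible Row move:
- A → Player II plays L (best of 14, 11); Row gets 8.
- B → Player II plays L (best of 8, 5); Row gets 11.
- C → Player II plays R (best of 5, 15); Row gets 7.
- D → Player II plays R (best of 4, 9); Row gets 12.
Row's induced payoffs are 8, 11, 7, 12, so Row commits to D. Subgame-perfect outcome: (D, R) with payoffs (12, 9).
Now find the simultaneous Nash equilibrium.
Row's best replies: L→B; R→B.
Player II's best replies: A→L; B→L; C→R; D→R.
Only (B, L) has each player best-responding; Nash payoffs (11, 8).
Row's commitment gain: 12 − 11 = 1.

1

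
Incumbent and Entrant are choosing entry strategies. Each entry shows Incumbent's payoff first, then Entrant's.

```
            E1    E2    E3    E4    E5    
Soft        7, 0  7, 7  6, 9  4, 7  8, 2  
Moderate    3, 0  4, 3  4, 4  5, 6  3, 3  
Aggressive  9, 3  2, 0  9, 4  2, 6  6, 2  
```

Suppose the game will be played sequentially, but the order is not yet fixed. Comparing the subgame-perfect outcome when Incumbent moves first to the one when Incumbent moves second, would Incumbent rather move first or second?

If Incumbent leads: Entrant's best replies are Soft→E3, Moderate→E4, Aggressive→E4; Incumbent's induced payoffs 6, 5, 2; outcome (Soft, E3), payoffs (6, 9).
If Entrant leads: Incumbent's best replies are E1→Aggressive, E2→Soft, E3→Aggressive, E4→Moderate, E5→Soft; Entrant's induced payoffs 3, 7, 4, 6, 2; outcome (Soft, E2), payoffs (7, 7).
Incumbent gets 6 moving first and 7 moving second, so Incumbent prefers to move second.

second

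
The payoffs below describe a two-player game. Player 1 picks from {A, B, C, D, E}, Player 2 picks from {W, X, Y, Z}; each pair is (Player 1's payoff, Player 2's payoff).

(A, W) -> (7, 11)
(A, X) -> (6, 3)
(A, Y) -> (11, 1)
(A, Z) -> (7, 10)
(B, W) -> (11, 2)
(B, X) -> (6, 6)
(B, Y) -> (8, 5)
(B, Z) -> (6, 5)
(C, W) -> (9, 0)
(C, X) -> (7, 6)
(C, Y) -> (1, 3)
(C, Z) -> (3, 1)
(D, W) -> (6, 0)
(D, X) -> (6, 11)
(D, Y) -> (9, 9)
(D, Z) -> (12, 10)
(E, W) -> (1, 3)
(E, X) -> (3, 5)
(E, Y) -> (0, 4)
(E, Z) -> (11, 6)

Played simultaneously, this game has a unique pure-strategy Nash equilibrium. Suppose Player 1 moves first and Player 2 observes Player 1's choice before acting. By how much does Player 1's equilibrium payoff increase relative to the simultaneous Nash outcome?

4

Backward induction with Player 1 moving first.
- A: Player 2 compares 11, 3, 1, 10 and picks W; Player 1 would get 7.
- B: Player 2 compares 2, 6, 5, 5 and picks X; Player 1 would get 6.
- C: Player 2 compares 0, 6, 3, 1 and picks X; Player 1 would get 7.
- D: Player 2 compares 0, 11, 9, 10 and picks X; Player 1 would get 6.
- E: Player 2 compares 3, 5, 4, 6 and picks Z; Player 1 would get 11.
Maximizing over 7, 6, 7, 6, 11, Player 1 chooses E. Subgame-perfect outcome: (E, Z) with payoffs (11, 6).
Now find the simultaneous Nash equilibrium.
Player 1's best replies: W→B; X→C; Y→A; Z→D.
Player 2's best replies: A→W; B→X; C→X; D→X; E→Z.
Only (C, X) has each player best-responding; Nash payoffs (7, 6).
Player 1's commitment gain: 11 − 7 = 4.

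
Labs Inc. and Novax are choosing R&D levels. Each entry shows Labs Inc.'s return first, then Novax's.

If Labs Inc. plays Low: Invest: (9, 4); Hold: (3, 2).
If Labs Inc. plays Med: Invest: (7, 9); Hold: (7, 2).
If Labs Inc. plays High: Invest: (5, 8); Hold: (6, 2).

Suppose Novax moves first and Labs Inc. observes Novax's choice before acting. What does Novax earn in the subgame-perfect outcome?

Labs Inc. best-responds to each possible Novax move:
- Invest → Labs Inc. plays Low (best of 9, 7, 5); Novax gets 4.
- Hold → Labs Inc. plays Med (best of 3, 7, 6); Novax gets 2.
Among 4, 2, the best is 4 at Invest. Subgame-perfect outcome: (Low, Invest) with payoffs (9, 4).

4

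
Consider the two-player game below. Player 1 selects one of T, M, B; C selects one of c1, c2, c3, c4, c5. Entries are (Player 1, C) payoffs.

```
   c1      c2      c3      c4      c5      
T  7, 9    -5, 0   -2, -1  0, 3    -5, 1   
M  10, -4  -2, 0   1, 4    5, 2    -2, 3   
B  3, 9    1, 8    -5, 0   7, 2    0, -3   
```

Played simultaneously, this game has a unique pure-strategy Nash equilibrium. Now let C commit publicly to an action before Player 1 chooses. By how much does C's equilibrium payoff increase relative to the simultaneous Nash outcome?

4

Solve by backward induction (C leads).
- c1: Player 1 compares 7, 10, 3 and picks M; C would get -4.
- c2: Player 1 compares -5, -2, 1 and picks B; C would get 8.
- c3: Player 1 compares -2, 1, -5 and picks M; C would get 4.
- c4: Player 1 compares 0, 5, 7 and picks B; C would get 2.
- c5: Player 1 compares -5, -2, 0 and picks B; C would get -3.
Among -4, 8, 4, 2, -3, the best is 8 at c2. Subgame-perfect outcome: (B, c2) with payoffs (1, 8).
Under simultaneous play:
Player 1's best replies: c1→M; c2→B; c3→M; c4→B; c5→B.
C's best replies: T→c1; M→c3; B→c1.
The unique mutual best reply is (M, c3), giving (1, 4).
C's commitment gain: 8 − 4 = 4.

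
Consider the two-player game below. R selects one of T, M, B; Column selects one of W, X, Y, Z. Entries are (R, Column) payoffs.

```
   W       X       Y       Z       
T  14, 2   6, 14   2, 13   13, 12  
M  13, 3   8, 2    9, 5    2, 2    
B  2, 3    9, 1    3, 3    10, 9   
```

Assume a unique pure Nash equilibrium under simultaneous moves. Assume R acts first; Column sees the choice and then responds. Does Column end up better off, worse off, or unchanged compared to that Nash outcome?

better off

Column best-responds to each possible R move:
- T → Column plays X (best of 2, 14, 13, 12); R gets 6.
- M → Column plays Y (best of 3, 2, 5, 2); R gets 9.
- B → Column plays Z (best of 3, 1, 3, 9); R gets 10.
R's induced payoffs are 6, 9, 10, so R commits to B. Subgame-perfect outcome: (B, Z) with payoffs (10, 9).
For the simultaneous game, intersect best replies.
R's best replies: W→T; X→B; Y→M; Z→T.
Column's best replies: T→X; M→Y; B→Z.
The unique mutual best reply is (M, Y), giving (9, 5).
Column earns 9 sequentially versus 5 at the Nash outcome: better off.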